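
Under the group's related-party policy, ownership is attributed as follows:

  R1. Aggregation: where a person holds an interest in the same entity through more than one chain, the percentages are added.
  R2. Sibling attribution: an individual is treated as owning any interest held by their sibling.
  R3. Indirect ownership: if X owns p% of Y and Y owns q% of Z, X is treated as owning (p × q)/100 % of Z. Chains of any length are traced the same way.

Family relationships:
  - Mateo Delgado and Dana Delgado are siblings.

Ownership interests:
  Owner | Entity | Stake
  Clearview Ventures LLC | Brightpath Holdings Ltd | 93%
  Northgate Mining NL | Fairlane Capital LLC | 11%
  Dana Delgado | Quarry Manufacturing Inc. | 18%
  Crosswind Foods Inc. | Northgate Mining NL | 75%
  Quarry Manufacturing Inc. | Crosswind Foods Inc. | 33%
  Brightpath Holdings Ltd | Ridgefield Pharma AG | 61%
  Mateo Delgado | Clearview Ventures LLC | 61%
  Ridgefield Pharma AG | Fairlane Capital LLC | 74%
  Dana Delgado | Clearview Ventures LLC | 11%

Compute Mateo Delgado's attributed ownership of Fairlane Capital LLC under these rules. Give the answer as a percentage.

By sibling attribution (R2), Mateo Delgado is treated as also owning Dana Delgado's interest in Clearview Ventures LLC, giving 61% + 11% = 72%.
By sibling attribution (R2), Mateo Delgado is treated as owning Dana Delgado's 18% interest in Quarry Manufacturing Inc.
Chain via Clearview Ventures LLC → Brightpath Holdings Ltd → Ridgefield Pharma AG (R3): 72% × 93% × 61% × 74% = 30.225744% of Fairlane Capital LLC.
Chain via Quarry Manufacturing Inc. → Crosswind Foods Inc. → Northgate Mining NL (R3): 18% × 33% × 75% × 11% = 0.49005% of Fairlane Capital LLC.
Aggregating (R1): 30.225744% + 0.49005% = 30.715794%.

30.715794%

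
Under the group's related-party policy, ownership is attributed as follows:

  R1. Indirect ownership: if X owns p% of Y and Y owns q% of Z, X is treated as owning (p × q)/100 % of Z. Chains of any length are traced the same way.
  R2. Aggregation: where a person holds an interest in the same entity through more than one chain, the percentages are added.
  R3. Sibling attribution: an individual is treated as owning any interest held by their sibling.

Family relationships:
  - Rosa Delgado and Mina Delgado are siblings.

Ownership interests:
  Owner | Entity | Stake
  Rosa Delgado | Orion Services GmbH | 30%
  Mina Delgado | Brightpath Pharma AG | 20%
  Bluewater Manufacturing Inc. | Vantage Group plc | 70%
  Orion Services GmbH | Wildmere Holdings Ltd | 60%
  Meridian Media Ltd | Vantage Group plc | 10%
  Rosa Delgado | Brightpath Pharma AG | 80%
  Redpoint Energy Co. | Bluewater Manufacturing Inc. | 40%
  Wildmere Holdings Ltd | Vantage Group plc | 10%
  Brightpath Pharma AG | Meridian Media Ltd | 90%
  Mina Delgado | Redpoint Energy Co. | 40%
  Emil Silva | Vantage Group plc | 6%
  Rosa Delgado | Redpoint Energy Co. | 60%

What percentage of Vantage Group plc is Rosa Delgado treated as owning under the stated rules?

By sibling attribution (R3), Rosa Delgado is treated as also owning Mina Delgado's interest in Redpoint Energy Co, giving 60% + 40% = 100%.
By sibling attribution (R3), Rosa Delgado is treated as also owning Mina Delgado's interest in Brightpath Pharma AG, giving 80% + 20% = 100%.
Chain via Orion Services GmbH → Wildmere Holdings Ltd (R1): 30% × 60% × 10% = 1.8% of Vantage Group plc.
Chain via Redpoint Energy Co. → Bluewater Manufacturing Inc. (R1): 100% × 40% × 70% = 28% of Vantage Group plc.
Chain via Brightpath Pharma AG → Meridian Media Ltd (R1): 100% × 90% × 10% = 9% of Vantage Group plc.
Aggregating (R2): 1.8% + 28% + 9% = 38.8%.

38.8%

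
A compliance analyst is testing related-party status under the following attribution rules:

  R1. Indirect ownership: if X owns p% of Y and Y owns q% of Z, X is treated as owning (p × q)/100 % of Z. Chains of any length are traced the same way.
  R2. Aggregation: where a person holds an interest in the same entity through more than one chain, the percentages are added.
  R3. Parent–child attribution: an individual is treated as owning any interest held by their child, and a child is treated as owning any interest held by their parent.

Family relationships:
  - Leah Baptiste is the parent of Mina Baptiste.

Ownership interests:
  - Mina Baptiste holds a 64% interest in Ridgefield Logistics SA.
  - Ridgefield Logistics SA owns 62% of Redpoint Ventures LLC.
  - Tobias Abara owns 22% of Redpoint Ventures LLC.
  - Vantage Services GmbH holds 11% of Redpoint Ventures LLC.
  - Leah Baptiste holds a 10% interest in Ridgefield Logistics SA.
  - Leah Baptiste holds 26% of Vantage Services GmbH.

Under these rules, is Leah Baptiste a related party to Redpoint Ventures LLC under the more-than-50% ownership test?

No

By parent–child attribution (R3), Leah Baptiste is treated as also owning Mina Baptiste's interest in Ridgefield Logistics SA, giving 10% + 64% = 74%.
Chain via Ridgefield Logistics SA (R1): 74% × 62% = 45.88% of Redpoint Ventures LLC.
Chain via Vantage Services GmbH (R1): 26% × 11% = 2.86% of Redpoint Ventures LLC.
Aggregating (R2): 45.88% + 2.86% = 48.74%.
48.74% does not exceed the 50% threshold, so Leah is not a related party to Redpoint Ventures LLC.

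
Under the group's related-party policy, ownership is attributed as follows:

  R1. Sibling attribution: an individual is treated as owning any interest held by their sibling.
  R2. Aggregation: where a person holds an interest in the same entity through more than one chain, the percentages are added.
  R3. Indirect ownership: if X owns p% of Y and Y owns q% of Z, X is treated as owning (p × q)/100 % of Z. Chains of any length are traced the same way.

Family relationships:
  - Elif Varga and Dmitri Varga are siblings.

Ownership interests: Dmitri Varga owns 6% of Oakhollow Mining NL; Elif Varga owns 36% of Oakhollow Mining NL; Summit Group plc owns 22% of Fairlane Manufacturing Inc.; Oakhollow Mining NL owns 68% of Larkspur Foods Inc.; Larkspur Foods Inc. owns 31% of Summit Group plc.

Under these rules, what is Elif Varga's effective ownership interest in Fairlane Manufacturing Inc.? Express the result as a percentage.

1.947792%

By sibling attribution (R1), Elif Varga is treated as also owning Dmitri Varga's interest in Oakhollow Mining NL, giving 36% + 6% = 42%.
Chain via Oakhollow Mining NL → Larkspur Foods Inc. → Summit Group plc (R3): 42% × 68% × 31% × 22% = 1.947792% of Fairlane Manufacturing Inc.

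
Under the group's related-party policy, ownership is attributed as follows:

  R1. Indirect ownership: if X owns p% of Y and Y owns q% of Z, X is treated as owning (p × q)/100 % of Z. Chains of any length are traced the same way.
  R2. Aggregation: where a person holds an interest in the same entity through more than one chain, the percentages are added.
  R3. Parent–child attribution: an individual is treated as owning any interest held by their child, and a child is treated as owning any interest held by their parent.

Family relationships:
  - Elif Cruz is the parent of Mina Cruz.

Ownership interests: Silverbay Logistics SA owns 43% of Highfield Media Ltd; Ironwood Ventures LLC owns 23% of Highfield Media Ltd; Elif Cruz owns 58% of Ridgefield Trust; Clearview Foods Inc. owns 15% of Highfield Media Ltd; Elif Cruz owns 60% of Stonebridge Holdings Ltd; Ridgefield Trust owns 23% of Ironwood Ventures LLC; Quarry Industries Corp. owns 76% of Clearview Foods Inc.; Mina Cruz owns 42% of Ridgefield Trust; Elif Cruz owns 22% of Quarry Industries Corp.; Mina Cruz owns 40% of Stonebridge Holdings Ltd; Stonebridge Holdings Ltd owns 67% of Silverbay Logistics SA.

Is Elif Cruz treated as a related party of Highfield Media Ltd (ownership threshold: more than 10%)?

Yes

By parent–child attribution (R3), Elif Cruz is treated as also owning Mina Cruz's interest in Ridgefield Trust, giving 58% + 42% = 100%.
By parent–child attribution (R3), Elif Cruz is treated as also owning Mina Cruz's interest in Stonebridge Holdings Ltd, giving 60% + 40% = 100%.
Chain via Ridgefield Trust → Ironwood Ventures LLC (R1): 100% × 23% × 23% = 5.29% of Highfield Media Ltd.
Chain via Stonebridge Holdings Ltd → Silverbay Logistics SA (R1): 100% × 67% × 43% = 28.81% of Highfield Media Ltd.
Chain via Quarry Industries Corp. → Clearview Foods Inc. (R1): 22% × 76% × 15% = 2.508% of Highfield Media Ltd.
Aggregating (R2): 5.29% + 28.81% + 2.508% = 36.608%.
36.608% exceeds the 10% threshold, so Elif is a related party to Highfield Media Ltd.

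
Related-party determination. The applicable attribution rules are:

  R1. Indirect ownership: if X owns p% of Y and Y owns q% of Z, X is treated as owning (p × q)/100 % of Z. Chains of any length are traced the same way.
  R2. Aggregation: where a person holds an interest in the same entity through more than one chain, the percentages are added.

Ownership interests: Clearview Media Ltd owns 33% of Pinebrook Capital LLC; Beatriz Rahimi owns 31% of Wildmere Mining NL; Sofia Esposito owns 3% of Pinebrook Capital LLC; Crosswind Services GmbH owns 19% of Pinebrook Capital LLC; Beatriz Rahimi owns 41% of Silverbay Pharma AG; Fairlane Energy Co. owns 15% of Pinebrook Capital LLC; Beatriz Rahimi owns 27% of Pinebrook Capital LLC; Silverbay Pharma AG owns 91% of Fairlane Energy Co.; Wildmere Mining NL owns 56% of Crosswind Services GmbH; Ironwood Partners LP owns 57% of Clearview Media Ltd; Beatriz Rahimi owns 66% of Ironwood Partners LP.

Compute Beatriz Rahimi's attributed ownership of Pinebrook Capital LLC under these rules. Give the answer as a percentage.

48.3095%

Chain via Ironwood Partners LP → Clearview Media Ltd (R1): 66% × 57% × 33% = 12.4146% of Pinebrook Capital LLC.
Chain via Silverbay Pharma AG → Fairlane Energy Co. (R1): 41% × 91% × 15% = 5.5965% of Pinebrook Capital LLC.
Chain via Wildmere Mining NL → Crosswind Services GmbH (R1): 31% × 56% × 19% = 3.2984% of Pinebrook Capital LLC.
Direct interest in Pinebrook Capital LLC: 27%.
Aggregating (R2): 12.4146% + 5.5965% + 3.2984% + 27% = 48.3095%.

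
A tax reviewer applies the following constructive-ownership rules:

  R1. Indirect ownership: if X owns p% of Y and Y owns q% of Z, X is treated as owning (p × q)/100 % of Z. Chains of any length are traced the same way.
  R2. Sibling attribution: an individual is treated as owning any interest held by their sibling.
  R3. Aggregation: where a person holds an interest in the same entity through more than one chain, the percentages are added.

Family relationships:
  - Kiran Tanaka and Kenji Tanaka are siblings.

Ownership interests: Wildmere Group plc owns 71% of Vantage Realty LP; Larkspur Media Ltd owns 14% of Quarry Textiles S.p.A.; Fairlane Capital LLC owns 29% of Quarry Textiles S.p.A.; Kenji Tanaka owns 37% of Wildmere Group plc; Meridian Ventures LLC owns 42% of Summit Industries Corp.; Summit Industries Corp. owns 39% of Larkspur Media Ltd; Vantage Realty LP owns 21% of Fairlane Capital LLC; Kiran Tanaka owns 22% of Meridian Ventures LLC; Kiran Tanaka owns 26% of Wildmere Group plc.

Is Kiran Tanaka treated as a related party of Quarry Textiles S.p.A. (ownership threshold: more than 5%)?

By sibling attribution (R2), Kiran Tanaka is treated as also owning Kenji Tanaka's interest in Wildmere Group plc, giving 26% + 37% = 63%.
Chain via Wildmere Group plc → Vantage Realty LP → Fairlane Capital LLC (R1): 63% × 71% × 21% × 29% = 2.724057% of Quarry Textiles S.p.A.
Chain via Meridian Ventures LLC → Summit Industries Corp. → Larkspur Media Ltd (R1): 22% × 42% × 39% × 14% = 0.504504% of Quarry Textiles S.p.A.
Aggregating (R3): 2.724057% + 0.504504% = 3.228561%.
3.228561% does not exceed the 5% threshold, so Kiran is not a related party to Quarry Textiles S.p.A.

No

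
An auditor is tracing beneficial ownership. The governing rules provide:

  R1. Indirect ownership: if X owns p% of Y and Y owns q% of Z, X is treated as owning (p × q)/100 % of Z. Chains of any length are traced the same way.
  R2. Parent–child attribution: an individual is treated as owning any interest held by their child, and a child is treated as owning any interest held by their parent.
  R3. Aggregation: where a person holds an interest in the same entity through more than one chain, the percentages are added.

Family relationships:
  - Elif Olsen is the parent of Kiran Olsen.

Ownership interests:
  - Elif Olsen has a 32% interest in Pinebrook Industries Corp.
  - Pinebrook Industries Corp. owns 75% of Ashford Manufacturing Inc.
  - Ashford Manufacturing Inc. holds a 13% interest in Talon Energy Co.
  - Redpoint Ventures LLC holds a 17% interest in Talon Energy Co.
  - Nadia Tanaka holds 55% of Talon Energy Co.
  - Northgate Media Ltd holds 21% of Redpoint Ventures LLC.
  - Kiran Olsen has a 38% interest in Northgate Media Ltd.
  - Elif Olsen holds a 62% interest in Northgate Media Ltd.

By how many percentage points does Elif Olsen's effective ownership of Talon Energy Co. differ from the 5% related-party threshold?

By parent–child attribution (R2), Elif Olsen is treated as also owning Kiran Olsen's interest in Northgate Media Ltd, giving 62% + 38% = 100%.
Chain via Pinebrook Industries Corp. → Ashford Manufacturing Inc. (R1): 32% × 75% × 13% = 3.12% of Talon Energy Co.
Chain via Northgate Media Ltd → Redpoint Ventures LLC (R1): 100% × 21% × 17% = 3.57% of Talon Energy Co.
Aggregating (R3): 3.12% + 3.57% = 6.69%.
6.69% exceeds the 5% threshold by 1.69 percentage points.

1.69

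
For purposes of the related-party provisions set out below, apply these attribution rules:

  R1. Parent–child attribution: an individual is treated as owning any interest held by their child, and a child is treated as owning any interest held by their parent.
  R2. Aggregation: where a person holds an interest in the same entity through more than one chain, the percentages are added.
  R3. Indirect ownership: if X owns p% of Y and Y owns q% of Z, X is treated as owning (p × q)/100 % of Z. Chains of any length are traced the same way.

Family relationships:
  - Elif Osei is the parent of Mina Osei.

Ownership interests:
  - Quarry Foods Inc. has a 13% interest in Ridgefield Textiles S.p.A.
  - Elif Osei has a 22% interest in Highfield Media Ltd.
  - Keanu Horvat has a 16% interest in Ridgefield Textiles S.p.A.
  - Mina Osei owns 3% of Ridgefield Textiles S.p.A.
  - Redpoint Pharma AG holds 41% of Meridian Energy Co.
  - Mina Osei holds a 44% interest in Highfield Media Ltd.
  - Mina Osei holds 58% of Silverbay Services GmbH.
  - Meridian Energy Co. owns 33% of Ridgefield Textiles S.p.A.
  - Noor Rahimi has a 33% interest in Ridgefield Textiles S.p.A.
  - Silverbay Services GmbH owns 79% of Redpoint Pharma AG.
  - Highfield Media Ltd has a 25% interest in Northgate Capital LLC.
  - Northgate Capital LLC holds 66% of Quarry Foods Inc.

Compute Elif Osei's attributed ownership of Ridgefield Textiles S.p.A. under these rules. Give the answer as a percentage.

By parent–child attribution (R1), Elif Osei is treated as also owning Mina Osei's interest in Highfield Media Ltd, giving 22% + 44% = 66%.
By parent–child attribution (R1), Elif Osei is treated as owning Mina Osei's 58% interest in Silverbay Services GmbH.
By parent–child attribution (R1), Elif Osei is treated as owning Mina Osei's 3% interest in Ridgefield Textiles S.p.A.
Chain via Highfield Media Ltd → Northgate Capital LLC → Quarry Foods Inc. (R3): 66% × 25% × 66% × 13% = 1.4157% of Ridgefield Textiles S.p.A.
Chain via Silverbay Services GmbH → Redpoint Pharma AG → Meridian Energy Co. (R3): 58% × 79% × 41% × 33% = 6.199446% of Ridgefield Textiles S.p.A.
Direct interest in Ridgefield Textiles S.p.A: 3%.
Aggregating (R2): 1.4157% + 6.199446% + 3% = 10.615146%.

10.615146%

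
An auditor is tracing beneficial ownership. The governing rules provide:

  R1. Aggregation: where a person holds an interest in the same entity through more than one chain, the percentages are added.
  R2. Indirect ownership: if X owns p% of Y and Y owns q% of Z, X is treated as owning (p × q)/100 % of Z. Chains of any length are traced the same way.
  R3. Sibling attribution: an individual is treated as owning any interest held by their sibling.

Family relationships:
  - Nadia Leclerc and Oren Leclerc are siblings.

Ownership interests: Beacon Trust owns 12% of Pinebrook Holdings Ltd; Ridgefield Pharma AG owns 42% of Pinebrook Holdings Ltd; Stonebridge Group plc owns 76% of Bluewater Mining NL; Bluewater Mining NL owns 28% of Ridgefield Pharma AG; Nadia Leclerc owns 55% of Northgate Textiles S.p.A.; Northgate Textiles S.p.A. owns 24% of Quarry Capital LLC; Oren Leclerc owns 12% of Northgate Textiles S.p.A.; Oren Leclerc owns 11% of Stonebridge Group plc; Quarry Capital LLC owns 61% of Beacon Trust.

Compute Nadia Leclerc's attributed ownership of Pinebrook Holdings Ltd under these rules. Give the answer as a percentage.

By sibling attribution (R3), Nadia Leclerc is treated as also owning Oren Leclerc's interest in Northgate Textiles S.p.A, giving 55% + 12% = 67%.
By sibling attribution (R3), Nadia Leclerc is treated as owning Oren Leclerc's 11% interest in Stonebridge Group plc.
Chain via Northgate Textiles S.p.A. → Quarry Capital LLC → Beacon Trust (R2): 67% × 24% × 61% × 12% = 1.177056% of Pinebrook Holdings Ltd.
Chain via Stonebridge Group plc → Bluewater Mining NL → Ridgefield Pharma AG (R2): 11% × 76% × 28% × 42% = 0.983136% of Pinebrook Holdings Ltd.
Aggregating (R1): 1.177056% + 0.983136% = 2.160192%.

2.160192%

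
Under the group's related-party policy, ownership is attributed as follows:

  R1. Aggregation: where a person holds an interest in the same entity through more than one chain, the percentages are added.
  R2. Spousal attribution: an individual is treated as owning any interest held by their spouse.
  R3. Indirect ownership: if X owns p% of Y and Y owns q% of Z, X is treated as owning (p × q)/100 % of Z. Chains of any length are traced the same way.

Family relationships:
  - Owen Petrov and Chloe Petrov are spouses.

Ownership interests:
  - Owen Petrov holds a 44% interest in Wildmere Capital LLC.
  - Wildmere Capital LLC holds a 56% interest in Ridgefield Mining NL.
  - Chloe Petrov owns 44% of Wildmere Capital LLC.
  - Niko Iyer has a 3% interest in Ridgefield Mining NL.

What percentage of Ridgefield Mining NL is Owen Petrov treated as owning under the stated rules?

By spousal attribution (R2), Owen Petrov is treated as also owning Chloe Petrov's interest in Wildmere Capital LLC, giving 44% + 44% = 88%.
Chain via Wildmere Capital LLC (R3): 88% × 56% = 49.28% of Ridgefield Mining NL.

49.28%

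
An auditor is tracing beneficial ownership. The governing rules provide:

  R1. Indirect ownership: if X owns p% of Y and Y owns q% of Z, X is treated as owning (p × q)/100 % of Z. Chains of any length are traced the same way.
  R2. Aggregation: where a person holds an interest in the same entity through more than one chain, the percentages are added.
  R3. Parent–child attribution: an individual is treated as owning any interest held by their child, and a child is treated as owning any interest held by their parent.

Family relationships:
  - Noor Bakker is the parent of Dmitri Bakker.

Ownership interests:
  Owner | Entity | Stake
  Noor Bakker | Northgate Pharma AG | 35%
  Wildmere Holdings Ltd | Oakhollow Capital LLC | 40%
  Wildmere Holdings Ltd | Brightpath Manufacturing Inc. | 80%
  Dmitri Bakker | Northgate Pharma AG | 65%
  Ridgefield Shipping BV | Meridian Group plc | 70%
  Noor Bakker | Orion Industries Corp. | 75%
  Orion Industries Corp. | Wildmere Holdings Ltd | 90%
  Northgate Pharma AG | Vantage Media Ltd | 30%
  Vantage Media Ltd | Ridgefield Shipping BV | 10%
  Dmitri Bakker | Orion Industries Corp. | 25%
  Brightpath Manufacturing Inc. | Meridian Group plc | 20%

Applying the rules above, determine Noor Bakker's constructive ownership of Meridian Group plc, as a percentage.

By parent–child attribution (R3), Noor Bakker is treated as also owning Dmitri Bakker's interest in Northgate Pharma AG, giving 35% + 65% = 100%.
By parent–child attribution (R3), Noor Bakker is treated as also owning Dmitri Bakker's interest in Orion Industries Corp, giving 75% + 25% = 100%.
Chain via Northgate Pharma AG → Vantage Media Ltd → Ridgefield Shipping BV (R1): 100% × 30% × 10% × 70% = 2.1% of Meridian Group plc.
Chain via Orion Industries Corp. → Wildmere Holdings Ltd → Brightpath Manufacturing Inc. (R1): 100% × 90% × 80% × 20% = 14.4% of Meridian Group plc.
Aggregating (R2): 2.1% + 14.4% = 16.5%.

16.5%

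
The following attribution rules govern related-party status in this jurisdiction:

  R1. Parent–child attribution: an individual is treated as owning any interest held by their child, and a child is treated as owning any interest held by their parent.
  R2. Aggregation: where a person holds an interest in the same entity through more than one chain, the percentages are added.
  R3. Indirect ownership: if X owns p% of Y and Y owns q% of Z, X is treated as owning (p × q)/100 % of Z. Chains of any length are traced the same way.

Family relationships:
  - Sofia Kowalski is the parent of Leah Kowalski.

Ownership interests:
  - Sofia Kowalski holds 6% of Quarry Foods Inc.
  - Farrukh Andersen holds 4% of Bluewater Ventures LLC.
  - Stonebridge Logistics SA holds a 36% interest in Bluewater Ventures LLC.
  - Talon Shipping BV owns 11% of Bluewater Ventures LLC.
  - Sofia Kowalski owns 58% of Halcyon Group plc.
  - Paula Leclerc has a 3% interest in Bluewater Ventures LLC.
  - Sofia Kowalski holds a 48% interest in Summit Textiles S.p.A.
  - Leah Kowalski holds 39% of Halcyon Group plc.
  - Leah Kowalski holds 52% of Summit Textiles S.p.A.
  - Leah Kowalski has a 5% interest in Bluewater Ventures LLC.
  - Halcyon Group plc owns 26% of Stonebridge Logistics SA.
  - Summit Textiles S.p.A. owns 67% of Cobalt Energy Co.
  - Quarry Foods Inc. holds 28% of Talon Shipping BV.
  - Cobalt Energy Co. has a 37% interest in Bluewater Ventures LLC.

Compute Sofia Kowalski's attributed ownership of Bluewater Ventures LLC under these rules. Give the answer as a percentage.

By parent–child attribution (R1), Sofia Kowalski is treated as also owning Leah Kowalski's interest in Summit Textiles S.p.A, giving 48% + 52% = 100%.
By parent–child attribution (R1), Sofia Kowalski is treated as also owning Leah Kowalski's interest in Halcyon Group plc, giving 58% + 39% = 97%.
By parent–child attribution (R1), Sofia Kowalski is treated as owning Leah Kowalski's 5% interest in Bluewater Ventures LLC.
Chain via Quarry Foods Inc. → Talon Shipping BV (R3): 6% × 28% × 11% = 0.1848% of Bluewater Ventures LLC.
Chain via Summit Textiles S.p.A. → Cobalt Energy Co. (R3): 100% × 67% × 37% = 24.79% of Bluewater Ventures LLC.
Chain via Halcyon Group plc → Stonebridge Logistics SA (R3): 97% × 26% × 36% = 9.0792% of Bluewater Ventures LLC.
Direct interest in Bluewater Ventures LLC: 5%.
Aggregating (R2): 0.1848% + 24.79% + 9.0792% + 5% = 39.054%.

39.054%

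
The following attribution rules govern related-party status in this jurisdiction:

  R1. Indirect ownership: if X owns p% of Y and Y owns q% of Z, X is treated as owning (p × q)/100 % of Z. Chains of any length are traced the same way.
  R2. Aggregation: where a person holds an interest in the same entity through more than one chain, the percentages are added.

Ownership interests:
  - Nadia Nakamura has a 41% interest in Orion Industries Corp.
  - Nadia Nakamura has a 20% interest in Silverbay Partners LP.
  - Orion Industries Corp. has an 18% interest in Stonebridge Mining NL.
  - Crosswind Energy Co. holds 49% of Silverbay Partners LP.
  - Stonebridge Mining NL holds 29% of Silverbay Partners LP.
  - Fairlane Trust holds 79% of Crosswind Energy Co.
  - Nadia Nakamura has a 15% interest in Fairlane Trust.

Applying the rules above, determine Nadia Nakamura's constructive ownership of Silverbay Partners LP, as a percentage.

Chain via Fairlane Trust → Crosswind Energy Co. (R1): 15% × 79% × 49% = 5.8065% of Silverbay Partners LP.
Chain via Orion Industries Corp. → Stonebridge Mining NL (R1): 41% × 18% × 29% = 2.1402% of Silverbay Partners LP.
Direct interest in Silverbay Partners LP: 20%.
Aggregating (R2): 5.8065% + 2.1402% + 20% = 27.9467%.

27.9467%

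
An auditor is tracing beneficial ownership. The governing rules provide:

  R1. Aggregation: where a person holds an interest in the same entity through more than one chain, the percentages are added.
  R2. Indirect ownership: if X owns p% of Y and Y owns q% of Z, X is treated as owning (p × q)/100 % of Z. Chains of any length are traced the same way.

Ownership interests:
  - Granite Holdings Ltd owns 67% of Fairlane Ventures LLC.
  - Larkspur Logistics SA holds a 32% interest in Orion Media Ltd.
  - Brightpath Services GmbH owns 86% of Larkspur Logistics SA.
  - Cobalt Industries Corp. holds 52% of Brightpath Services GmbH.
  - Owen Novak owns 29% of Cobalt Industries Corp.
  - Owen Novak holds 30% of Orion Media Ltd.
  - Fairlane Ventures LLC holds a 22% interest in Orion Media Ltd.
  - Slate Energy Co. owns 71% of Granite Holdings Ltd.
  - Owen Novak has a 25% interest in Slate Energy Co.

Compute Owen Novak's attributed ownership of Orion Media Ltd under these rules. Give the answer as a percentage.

36.766366%

Chain via Slate Energy Co. → Granite Holdings Ltd → Fairlane Ventures LLC (R2): 25% × 71% × 67% × 22% = 2.61635% of Orion Media Ltd.
Chain via Cobalt Industries Corp. → Brightpath Services GmbH → Larkspur Logistics SA (R2): 29% × 52% × 86% × 32% = 4.150016% of Orion Media Ltd.
Direct interest in Orion Media Ltd: 30%.
Aggregating (R1): 2.61635% + 4.150016% + 30% = 36.766366%.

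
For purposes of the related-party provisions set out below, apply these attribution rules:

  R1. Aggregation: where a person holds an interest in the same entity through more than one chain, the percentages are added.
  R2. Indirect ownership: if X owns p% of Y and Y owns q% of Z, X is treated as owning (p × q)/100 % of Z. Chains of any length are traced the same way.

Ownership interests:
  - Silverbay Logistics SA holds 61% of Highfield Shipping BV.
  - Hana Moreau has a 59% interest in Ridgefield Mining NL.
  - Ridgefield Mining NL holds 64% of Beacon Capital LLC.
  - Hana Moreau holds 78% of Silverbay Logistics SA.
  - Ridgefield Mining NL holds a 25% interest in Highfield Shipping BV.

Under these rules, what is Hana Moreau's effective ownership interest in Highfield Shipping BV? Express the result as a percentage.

Chain via Silverbay Logistics SA (R2): 78% × 61% = 47.58% of Highfield Shipping BV.
Chain via Ridgefield Mining NL (R2): 59% × 25% = 14.75% of Highfield Shipping BV.
Aggregating (R1): 47.58% + 14.75% = 62.33%.

62.33%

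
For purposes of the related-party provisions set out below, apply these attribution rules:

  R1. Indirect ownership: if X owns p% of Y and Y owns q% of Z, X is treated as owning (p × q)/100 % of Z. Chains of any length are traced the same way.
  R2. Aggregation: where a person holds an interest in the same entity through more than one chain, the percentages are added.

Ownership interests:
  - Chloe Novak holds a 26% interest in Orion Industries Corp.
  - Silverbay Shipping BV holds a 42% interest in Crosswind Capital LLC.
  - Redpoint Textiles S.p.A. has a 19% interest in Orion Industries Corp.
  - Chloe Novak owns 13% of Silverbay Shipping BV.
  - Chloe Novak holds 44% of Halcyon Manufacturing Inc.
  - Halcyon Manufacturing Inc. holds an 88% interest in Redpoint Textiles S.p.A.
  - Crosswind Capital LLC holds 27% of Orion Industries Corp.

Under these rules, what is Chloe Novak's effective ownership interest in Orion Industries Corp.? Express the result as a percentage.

34.831%

Chain via Halcyon Manufacturing Inc. → Redpoint Textiles S.p.A. (R1): 44% × 88% × 19% = 7.3568% of Orion Industries Corp.
Chain via Silverbay Shipping BV → Crosswind Capital LLC (R1): 13% × 42% × 27% = 1.4742% of Orion Industries Corp.
Direct interest in Orion Industries Corp: 26%.
Aggregating (R2): 7.3568% + 1.4742% + 26% = 34.831%.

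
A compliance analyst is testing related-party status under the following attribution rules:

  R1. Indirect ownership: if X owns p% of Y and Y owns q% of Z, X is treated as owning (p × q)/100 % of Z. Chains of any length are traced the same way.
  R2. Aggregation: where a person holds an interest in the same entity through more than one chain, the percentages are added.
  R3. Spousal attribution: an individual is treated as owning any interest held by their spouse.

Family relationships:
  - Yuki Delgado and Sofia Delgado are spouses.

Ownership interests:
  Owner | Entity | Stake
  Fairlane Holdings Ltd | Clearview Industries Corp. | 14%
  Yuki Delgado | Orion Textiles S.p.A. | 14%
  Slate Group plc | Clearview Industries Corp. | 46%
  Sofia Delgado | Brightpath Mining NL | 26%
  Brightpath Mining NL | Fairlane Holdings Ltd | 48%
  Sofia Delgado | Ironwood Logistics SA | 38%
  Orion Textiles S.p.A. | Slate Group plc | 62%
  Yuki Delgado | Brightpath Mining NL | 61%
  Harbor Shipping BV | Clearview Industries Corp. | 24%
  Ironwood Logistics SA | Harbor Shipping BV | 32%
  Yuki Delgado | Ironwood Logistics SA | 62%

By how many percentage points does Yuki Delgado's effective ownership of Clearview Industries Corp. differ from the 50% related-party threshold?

By spousal attribution (R3), Yuki Delgado is treated as also owning Sofia Delgado's interest in Brightpath Mining NL, giving 61% + 26% = 87%.
By spousal attribution (R3), Yuki Delgado is treated as also owning Sofia Delgado's interest in Ironwood Logistics SA, giving 62% + 38% = 100%.
Chain via Brightpath Mining NL → Fairlane Holdings Ltd (R1): 87% × 48% × 14% = 5.8464% of Clearview Industries Corp.
Chain via Orion Textiles S.p.A. → Slate Group plc (R1): 14% × 62% × 46% = 3.9928% of Clearview Industries Corp.
Chain via Ironwood Logistics SA → Harbor Shipping BV (R1): 100% × 32% × 24% = 7.68% of Clearview Industries Corp.
Aggregating (R2): 5.8464% + 3.9928% + 7.68% = 17.5192%.
17.5192% falls short of the 50% threshold by 32.4808 percentage points.

32.4808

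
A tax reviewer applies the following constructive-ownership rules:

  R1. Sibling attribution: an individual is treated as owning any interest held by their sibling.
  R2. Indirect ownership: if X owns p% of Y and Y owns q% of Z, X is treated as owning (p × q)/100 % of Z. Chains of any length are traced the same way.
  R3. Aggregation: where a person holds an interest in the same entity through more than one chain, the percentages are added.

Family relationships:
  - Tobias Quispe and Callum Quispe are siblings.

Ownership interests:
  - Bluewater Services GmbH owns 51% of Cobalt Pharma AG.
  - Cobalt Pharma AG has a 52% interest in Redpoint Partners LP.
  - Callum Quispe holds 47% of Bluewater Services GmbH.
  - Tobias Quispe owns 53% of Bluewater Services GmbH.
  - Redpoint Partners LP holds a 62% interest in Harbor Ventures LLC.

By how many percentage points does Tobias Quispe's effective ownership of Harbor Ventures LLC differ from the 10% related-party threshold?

By sibling attribution (R1), Tobias Quispe is treated as also owning Callum Quispe's interest in Bluewater Services GmbH, giving 53% + 47% = 100%.
Chain via Bluewater Services GmbH → Cobalt Pharma AG → Redpoint Partners LP (R2): 100% × 51% × 52% × 62% = 16.4424% of Harbor Ventures LLC.
16.4424% exceeds the 10% threshold by 6.4424 percentage points.

6.4424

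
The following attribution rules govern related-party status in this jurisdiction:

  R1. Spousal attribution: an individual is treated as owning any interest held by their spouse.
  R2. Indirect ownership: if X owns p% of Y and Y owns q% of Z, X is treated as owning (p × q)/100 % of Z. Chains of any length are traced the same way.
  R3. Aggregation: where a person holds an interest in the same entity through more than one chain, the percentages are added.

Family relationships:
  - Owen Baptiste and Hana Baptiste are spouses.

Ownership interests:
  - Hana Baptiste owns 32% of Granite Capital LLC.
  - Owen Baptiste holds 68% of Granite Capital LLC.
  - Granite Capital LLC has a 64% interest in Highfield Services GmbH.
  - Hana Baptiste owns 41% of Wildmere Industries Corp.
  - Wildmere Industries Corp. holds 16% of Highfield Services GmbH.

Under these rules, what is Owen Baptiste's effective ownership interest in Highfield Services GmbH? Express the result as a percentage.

By spousal attribution (R1), Owen Baptiste is treated as also owning Hana Baptiste's interest in Granite Capital LLC, giving 68% + 32% = 100%.
By spousal attribution (R1), Owen Baptiste is treated as owning Hana Baptiste's 41% interest in Wildmere Industries Corp.
Chain via Granite Capital LLC (R2): 100% × 64% = 64% of Highfield Services GmbH.
Chain via Wildmere Industries Corp. (R2): 41% × 16% = 6.56% of Highfield Services GmbH.
Aggregating (R3): 64% + 6.56% = 70.56%.

70.56%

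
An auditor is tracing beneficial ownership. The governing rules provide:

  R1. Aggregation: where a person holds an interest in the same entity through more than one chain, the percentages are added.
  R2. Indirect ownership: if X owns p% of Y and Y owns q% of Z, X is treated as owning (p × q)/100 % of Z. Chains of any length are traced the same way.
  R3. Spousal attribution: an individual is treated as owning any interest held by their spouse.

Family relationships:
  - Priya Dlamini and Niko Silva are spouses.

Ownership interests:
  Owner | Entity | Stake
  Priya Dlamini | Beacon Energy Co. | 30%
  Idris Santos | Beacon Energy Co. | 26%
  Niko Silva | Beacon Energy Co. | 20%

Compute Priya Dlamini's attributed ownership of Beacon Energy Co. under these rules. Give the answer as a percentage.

50%

By spousal attribution (R3), Priya Dlamini is treated as also owning Niko Silva's interest in Beacon Energy Co, giving 30% + 20% = 50%.
Direct interest in Beacon Energy Co: 50%.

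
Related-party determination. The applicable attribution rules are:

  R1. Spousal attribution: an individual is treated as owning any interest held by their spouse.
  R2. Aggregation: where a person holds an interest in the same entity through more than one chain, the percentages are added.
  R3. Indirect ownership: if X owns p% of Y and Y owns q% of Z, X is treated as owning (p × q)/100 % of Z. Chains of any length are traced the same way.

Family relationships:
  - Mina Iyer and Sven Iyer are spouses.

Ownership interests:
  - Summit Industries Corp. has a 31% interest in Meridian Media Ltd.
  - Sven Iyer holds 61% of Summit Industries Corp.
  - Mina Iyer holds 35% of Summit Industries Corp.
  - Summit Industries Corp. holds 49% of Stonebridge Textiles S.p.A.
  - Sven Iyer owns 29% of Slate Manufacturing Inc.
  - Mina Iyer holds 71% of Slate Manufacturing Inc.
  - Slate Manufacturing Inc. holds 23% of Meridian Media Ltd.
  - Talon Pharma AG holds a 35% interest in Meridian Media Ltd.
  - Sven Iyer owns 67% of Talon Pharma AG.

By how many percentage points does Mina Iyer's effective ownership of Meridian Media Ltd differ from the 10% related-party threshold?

By spousal attribution (R1), Mina Iyer is treated as also owning Sven Iyer's interest in Slate Manufacturing Inc, giving 71% + 29% = 100%.
By spousal attribution (R1), Mina Iyer is treated as also owning Sven Iyer's interest in Summit Industries Corp, giving 35% + 61% = 96%.
By spousal attribution (R1), Mina Iyer is treated as owning Sven Iyer's 67% interest in Talon Pharma AG.
Chain via Slate Manufacturing Inc. (R3): 100% × 23% = 23% of Meridian Media Ltd.
Chain via Summit Industries Corp. (R3): 96% × 31% = 29.76% of Meridian Media Ltd.
Chain via Talon Pharma AG (R3): 67% × 35% = 23.45% of Meridian Media Ltd.
Aggregating (R2): 23% + 29.76% + 23.45% = 76.21%.
76.21% exceeds the 10% threshold by 66.21 percentage points.

66.21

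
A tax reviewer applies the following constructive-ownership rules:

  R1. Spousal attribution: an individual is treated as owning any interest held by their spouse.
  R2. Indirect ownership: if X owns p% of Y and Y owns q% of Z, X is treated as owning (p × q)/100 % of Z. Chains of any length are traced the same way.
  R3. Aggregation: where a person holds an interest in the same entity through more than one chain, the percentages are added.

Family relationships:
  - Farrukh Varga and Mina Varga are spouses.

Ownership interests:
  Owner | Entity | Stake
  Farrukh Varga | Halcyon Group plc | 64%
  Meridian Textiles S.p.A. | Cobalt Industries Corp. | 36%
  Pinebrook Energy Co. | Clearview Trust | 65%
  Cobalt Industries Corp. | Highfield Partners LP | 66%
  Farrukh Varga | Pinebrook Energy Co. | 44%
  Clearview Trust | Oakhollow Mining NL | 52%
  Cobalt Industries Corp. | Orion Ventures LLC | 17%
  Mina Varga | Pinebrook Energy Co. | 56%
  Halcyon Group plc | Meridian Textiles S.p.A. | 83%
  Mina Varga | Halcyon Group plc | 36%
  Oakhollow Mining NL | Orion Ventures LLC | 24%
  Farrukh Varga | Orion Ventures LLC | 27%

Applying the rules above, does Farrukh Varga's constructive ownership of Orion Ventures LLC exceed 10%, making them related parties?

By spousal attribution (R1), Farrukh Varga is treated as also owning Mina Varga's interest in Pinebrook Energy Co, giving 44% + 56% = 100%.
By spousal attribution (R1), Farrukh Varga is treated as also owning Mina Varga's interest in Halcyon Group plc, giving 64% + 36% = 100%.
Chain via Pinebrook Energy Co. → Clearview Trust → Oakhollow Mining NL (R2): 100% × 65% × 52% × 24% = 8.112% of Orion Ventures LLC.
Chain via Halcyon Group plc → Meridian Textiles S.p.A. → Cobalt Industries Corp. (R2): 100% × 83% × 36% × 17% = 5.0796% of Orion Ventures LLC.
Direct interest in Orion Ventures LLC: 27%.
Aggregating (R3): 8.112% + 5.0796% + 27% = 40.1916%.
40.1916% exceeds the 10% threshold, so Farrukh is a related party to Orion Ventures LLC.

Yes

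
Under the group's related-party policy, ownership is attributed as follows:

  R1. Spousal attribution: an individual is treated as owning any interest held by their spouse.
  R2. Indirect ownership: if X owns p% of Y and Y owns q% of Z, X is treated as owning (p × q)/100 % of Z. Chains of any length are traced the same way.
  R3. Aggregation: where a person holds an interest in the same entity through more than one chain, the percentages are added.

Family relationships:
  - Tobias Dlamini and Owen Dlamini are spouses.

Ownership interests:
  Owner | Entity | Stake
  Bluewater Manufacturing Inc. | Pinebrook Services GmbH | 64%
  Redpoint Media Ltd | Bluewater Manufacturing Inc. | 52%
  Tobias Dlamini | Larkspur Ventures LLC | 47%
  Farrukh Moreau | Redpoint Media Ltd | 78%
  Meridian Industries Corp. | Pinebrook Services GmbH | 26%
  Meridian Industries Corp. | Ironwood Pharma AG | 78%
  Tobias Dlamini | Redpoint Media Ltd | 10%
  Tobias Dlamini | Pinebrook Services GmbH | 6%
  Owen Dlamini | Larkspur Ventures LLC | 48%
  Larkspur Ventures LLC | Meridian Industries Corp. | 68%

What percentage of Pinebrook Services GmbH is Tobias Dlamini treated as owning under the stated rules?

26.124%

By spousal attribution (R1), Tobias Dlamini is treated as also owning Owen Dlamini's interest in Larkspur Ventures LLC, giving 47% + 48% = 95%.
Chain via Larkspur Ventures LLC → Meridian Industries Corp. (R2): 95% × 68% × 26% = 16.796% of Pinebrook Services GmbH.
Chain via Redpoint Media Ltd → Bluewater Manufacturing Inc. (R2): 10% × 52% × 64% = 3.328% of Pinebrook Services GmbH.
Direct interest in Pinebrook Services GmbH: 6%.
Aggregating (R3): 16.796% + 3.328% + 6% = 26.124%.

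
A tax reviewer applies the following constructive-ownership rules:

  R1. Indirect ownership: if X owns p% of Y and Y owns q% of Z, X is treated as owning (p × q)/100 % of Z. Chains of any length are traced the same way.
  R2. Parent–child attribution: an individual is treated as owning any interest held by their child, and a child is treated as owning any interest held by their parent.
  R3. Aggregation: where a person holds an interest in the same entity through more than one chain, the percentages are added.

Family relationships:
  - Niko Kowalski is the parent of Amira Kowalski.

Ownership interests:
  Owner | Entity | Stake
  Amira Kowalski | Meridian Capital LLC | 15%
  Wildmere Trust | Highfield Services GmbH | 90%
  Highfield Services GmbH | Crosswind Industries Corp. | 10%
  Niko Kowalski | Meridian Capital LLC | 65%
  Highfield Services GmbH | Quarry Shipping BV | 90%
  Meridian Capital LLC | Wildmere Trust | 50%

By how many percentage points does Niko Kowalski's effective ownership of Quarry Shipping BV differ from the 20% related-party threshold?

12.4

By parent–child attribution (R2), Niko Kowalski is treated as also owning Amira Kowalski's interest in Meridian Capital LLC, giving 65% + 15% = 80%.
Chain via Meridian Capital LLC → Wildmere Trust → Highfield Services GmbH (R1): 80% × 50% × 90% × 90% = 32.4% of Quarry Shipping BV.
32.4% exceeds the 20% threshold by 12.4 percentage points.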